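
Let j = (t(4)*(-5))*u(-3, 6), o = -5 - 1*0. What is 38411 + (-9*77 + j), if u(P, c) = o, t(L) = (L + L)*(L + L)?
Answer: 39318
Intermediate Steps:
t(L) = 4*L² (t(L) = (2*L)*(2*L) = 4*L²)
o = -5 (o = -5 + 0 = -5)
u(P, c) = -5
j = 1600 (j = ((4*4²)*(-5))*(-5) = ((4*16)*(-5))*(-5) = (64*(-5))*(-5) = -320*(-5) = 1600)
38411 + (-9*77 + j) = 38411 + (-9*77 + 1600) = 38411 + (-693 + 1600) = 38411 + 907 = 39318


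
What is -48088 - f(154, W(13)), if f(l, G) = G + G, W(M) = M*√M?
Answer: -48088 - 26*√13 ≈ -48182.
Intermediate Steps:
W(M) = M^(3/2)
f(l, G) = 2*G
-48088 - f(154, W(13)) = -48088 - 2*13^(3/2) = -48088 - 2*13*√13 = -48088 - 26*√13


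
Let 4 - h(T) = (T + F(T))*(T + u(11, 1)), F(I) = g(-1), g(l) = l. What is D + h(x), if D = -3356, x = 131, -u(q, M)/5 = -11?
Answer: -27532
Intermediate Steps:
u(q, M) = 55 (u(q, M) = -5*(-11) = 55)
F(I) = -1
h(T) = 4 - (-1 + T)*(55 + T) (h(T) = 4 - (T - 1)*(T + 55) = 4 - (-1 + T)*(55 + T))
D + h(x) = -3356 + (59 - 1*131² - 54*131) = -3356 + (59 - 1*17161 - 7074) = -3356 + (59 - 17161 - 7074) = -3356 - 24176 = -27532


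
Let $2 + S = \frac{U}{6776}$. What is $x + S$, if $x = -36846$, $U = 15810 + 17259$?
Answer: $- \frac{249648979}{6776} \approx -36843.0$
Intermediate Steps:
$U = 33069$
$S = \frac{19517}{6776}$ ($S = -2 + \frac{33069}{6776} = \frac{19517}{6776} \approx 2.8803$)
$x + S = -36846 + \frac{19517}{6776} = - \frac{249648979}{6776}$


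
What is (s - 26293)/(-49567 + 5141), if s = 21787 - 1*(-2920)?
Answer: 793/22213 ≈ 0.035700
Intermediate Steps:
s = 24707 (s = 21787 + 2920 = 24707)
(s - 26293)/(-49567 + 5141) = (24707 - 26293)/(-49567 + 5141) = -1586/(-44426) = -1586*(-1/44426) = 793/22213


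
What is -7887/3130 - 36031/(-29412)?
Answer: -59597707/46029780 ≈ -1.2948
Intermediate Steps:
-7887/3130 - 36031/(-29412) = -7887*1/3130 - 36031*(-1/29412) = -7887/3130 + 36031/29412 = -59597707/46029780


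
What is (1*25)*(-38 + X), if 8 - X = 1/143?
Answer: -107275/143 ≈ -750.17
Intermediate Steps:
X = 1143/143 (X = 8 - 1/143 = 1143/143 ≈ 7.9930)
(1*25)*(-38 + X) = (1*25)*(-38 + 1143/143) = 25*(-4291/143) = -107275/143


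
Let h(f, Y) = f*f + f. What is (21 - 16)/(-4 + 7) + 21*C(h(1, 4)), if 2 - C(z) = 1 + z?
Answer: -58/3 ≈ -19.333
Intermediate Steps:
h(f, Y) = f + f² (h(f, Y) = f² + f = f + f²)
C(z) = 1 - z (C(z) = 2 - (1 + z) = 2 + (-1 - z) = 1 - z)
(21 - 16)/(-4 + 7) + 21*C(h(1, 4)) = (21 - 16)/(-4 + 7) + 21*(1 - (1 + 1)) = 5/3 + 21*(1 - 2) = 5/3 + 21*(-1) = 5/3 - 21 = -58/3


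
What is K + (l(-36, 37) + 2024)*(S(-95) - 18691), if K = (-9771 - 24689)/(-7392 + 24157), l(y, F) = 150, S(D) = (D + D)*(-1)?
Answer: -134861603314/3353 ≈ -4.0221e+7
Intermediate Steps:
S(D) = -2*D (S(D) = (2*D)*(-1) = -2*D)
K = -6892/3353 (K = -34460/16765 = -34460*1/16765 = -6892/3353 ≈ -2.0555)
K + (l(-36, 37) + 2024)*(S(-95) - 18691) = -6892/3353 + (150 + 2024)*(-2*(-95) - 18691) = -6892/3353 + 2174*(190 - 18691) = -6892/3353 + 2174*(-18501) = -6892/3353 - 40221174 = -134861603314/3353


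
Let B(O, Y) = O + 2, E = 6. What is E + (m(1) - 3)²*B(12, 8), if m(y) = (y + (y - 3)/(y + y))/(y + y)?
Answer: 132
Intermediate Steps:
B(O, Y) = 2 + O
m(y) = (y + (-3 + y)/(2*y))/(2*y) (m(y) = (y + (-3 + y)/((2*y)))/((2*y)) = (y + (-3 + y)*(1/(2*y)))*(1/(2*y)) = (y + (-3 + y)/(2*y))*(1/(2*y)) = (y + (-3 + y)/(2*y))/(2*y))
E + (m(1) - 3)²*B(12, 8) = 6 + ((¼)*(-3 + 1 + 2*1²)/1² - 3)²*(2 + 12) = 6 + ((¼)*1*(-3 + 1 + 2*1) - 3)²*14 = 6 + ((¼)*1*(-3 + 1 + 2) - 3)²*14 = 6 + ((¼)*1*0 - 3)²*14 = 6 + (0 - 3)²*14 = 6 + (-3)²*14 = 6 + 9*14 = 6 + 126 = 132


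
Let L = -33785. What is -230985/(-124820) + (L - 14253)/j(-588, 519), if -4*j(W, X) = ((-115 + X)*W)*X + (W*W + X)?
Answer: 5674811282797/3069154668900 ≈ 1.8490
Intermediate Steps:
j(W, X) = -X/4 - W²/4 - W*X*(-115 + X)/4 (j(W, X) = -(((-115 + X)*W)*X + (W*W + X))/4 = -((W*(-115 + X))*X + (W² + X))/4 = -(W*X*(-115 + X) + (X + W²))/4 = -(X + W² + W*X*(-115 + X))/4 = -X/4 - W²/4 - W*X*(-115 + X)/4)
-230985/(-124820) + (L - 14253)/j(-588, 519) = -230985/(-124820) + (-33785 - 14253)/(-¼*519 - ¼*(-588)² - ¼*(-588)*519² + (115/4)*(-588)*519) = -230985*(-1/124820) - 48038/(-519/4 - ¼*345744 - ¼*(-588)*269361 - 8773695) = 46197/24964 - 48038/(-519/4 - 86436 + 39596067 - 8773695) = 46197/24964 - 48038/122943225/4 = 46197/24964 - 48038*4/122943225 = 46197/24964 - 192152/122943225 = 5674811282797/3069154668900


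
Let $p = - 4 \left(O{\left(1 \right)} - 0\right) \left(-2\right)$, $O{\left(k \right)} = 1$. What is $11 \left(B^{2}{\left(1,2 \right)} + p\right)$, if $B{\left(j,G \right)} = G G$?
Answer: $264$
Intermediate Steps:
$B{\left(j,G \right)} = G^{2}$
$p = 8$ ($p = - 4 \left(1 - 0\right) \left(-2\right) = - 4 \left(1 + 0\right) \left(-2\right) = \left(-4\right) 1 \left(-2\right) = \left(-4\right) \left(-2\right) = 8$)
$11 \left(B^{2}{\left(1,2 \right)} + p\right) = 11 \left(\left(2^{2}\right)^{2} + 8\right) = 11 \left(4^{2} + 8\right) = 11 \left(16 + 8\right) = 11 \cdot 24 = 264$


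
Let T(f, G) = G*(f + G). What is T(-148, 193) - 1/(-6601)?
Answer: 57329686/6601 ≈ 8685.0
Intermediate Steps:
T(f, G) = G*(G + f)
T(-148, 193) - 1/(-6601) = 193*(193 - 148) - 1/(-6601) = 193*45 - 1*(-1/6601) = 8685 + 1/6601 = 57329686/6601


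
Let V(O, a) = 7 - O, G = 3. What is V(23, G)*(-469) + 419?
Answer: 7923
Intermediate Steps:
V(23, G)*(-469) + 419 = (7 - 1*23)*(-469) + 419 = (7 - 23)*(-469) + 419 = -16*(-469) + 419 = 7504 + 419 = 7923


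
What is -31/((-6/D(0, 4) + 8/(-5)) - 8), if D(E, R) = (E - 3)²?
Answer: 465/154 ≈ 3.0195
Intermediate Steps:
D(E, R) = (-3 + E)²
-31/((-6/D(0, 4) + 8/(-5)) - 8) = -31/((-6/(-3 + 0)² + 8/(-5)) - 8) = -31/((-6/((-3)²) + 8*(-⅕)) - 8) = -31/((-6/9 - 8/5) - 8) = -31/((-6*⅑ - 8/5) - 8) = -31/((-⅔ - 8/5) - 8) = -31/(-34/15 - 8) = -31/(-154/15) = -31*(-15/154) = 465/154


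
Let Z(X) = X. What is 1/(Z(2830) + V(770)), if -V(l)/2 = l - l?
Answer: 1/2830 ≈ 0.00035336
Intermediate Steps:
V(l) = 0 (V(l) = -2*(l - l) = -2*0 = 0)
1/(Z(2830) + V(770)) = 1/(2830 + 0) = 1/2830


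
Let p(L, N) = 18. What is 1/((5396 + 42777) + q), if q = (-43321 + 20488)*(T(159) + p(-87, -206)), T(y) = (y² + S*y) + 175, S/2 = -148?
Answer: 1/493012643 ≈ 2.0283e-9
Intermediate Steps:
S = -296 (S = 2*(-148) = -296)
T(y) = 175 + y² - 296*y (T(y) = (y² - 296*y) + 175 = 175 + y² - 296*y)
q = 492964470 (q = (-43321 + 20488)*((175 + 159² - 296*159) + 18) = -22833*((175 + 25281 - 47064) + 18) = -22833*(-21608 + 18) = -22833*(-21590) = 492964470)
1/((5396 + 42777) + q) = 1/((5396 + 42777) + 492964470) = 1/(48173 + 492964470) = 1/493012643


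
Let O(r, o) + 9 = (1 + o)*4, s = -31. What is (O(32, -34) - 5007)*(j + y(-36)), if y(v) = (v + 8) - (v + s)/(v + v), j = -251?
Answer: 2882165/2 ≈ 1.4411e+6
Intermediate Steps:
O(r, o) = -5 + 4*o (O(r, o) = -9 + (1 + o)*4 = -9 + (4 + 4*o) = -5 + 4*o)
y(v) = 8 + v - (-31 + v)/(2*v) (y(v) = (v + 8) - (v - 31)/(v + v) = (8 + v) - (-31 + v)/(2*v) = 8 + v - (-31 + v)/(2*v))
(O(32, -34) - 5007)*(j + y(-36)) = ((-5 + 4*(-34)) - 5007)*(-251 + (15/2 - 36 + (31/2)/(-36))) = ((-5 - 136) - 5007)*(-251 + (15/2 - 36 + (31/2)*(-1/36))) = (-141 - 5007)*(-251 + (15/2 - 36 - 31/72)) = -5148*(-251 - 2083/72) = -5148*(-20155/72) = 2882165/2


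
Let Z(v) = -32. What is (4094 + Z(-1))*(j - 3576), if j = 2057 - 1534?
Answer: -12401286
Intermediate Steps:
j = 523
(4094 + Z(-1))*(j - 3576) = (4094 - 32)*(523 - 3576) = 4062*(-3053) = -12401286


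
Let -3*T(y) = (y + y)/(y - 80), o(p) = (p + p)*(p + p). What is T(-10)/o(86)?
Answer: -1/399384 ≈ -2.5039e-6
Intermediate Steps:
o(p) = 4*p² (o(p) = (2*p)*(2*p) = 4*p²)
T(y) = -2*y/(3*(-80 + y)) (T(y) = -(y + y)/(3*(y - 80)) = -2*y/(3*(-80 + y)))
T(-10)/o(86) = (-2*(-10)/(-240 + 3*(-10)))/((4*86²)) = (-2*(-10)/(-240 - 30))/((4*7396)) = -2*(-10)/(-270)/29584 = -2*(-10)*(-1/270)*(1/29584) = -2/27*1/29584 = -1/399384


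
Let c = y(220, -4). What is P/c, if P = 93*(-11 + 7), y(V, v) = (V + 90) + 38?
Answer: -31/29 ≈ -1.0690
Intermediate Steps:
y(V, v) = 128 + V (y(V, v) = (90 + V) + 38 = 128 + V)
P = -372 (P = 93*(-4) = -372)
c = 348 (c = 128 + 220 = 348)
P/c = -372/348 = -372*1/348 = -31/29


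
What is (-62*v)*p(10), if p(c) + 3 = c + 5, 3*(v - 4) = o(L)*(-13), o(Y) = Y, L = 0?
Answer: -2976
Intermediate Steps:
v = 4 (v = 4 + (0*(-13))/3 = 4 + (⅓)*0 = 4 + 0 = 4)
p(c) = 2 + c (p(c) = -3 + (c + 5) = -3 + (5 + c) = 2 + c)
(-62*v)*p(10) = (-62*4)*(2 + 10) = -248*12 = -2976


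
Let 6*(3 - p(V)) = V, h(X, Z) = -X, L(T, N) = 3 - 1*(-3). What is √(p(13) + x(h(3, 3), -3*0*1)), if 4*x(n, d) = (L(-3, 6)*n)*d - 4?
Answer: I*√6/6 ≈ 0.40825*I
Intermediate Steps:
L(T, N) = 6 (L(T, N) = 3 + 3 = 6)
p(V) = 3 - V/6
x(n, d) = -1 + 3*d*n/2 (x(n, d) = ((6*n)*d - 4)/4 = (6*d*n - 4)/4 = (-4 + 6*d*n)/4 = -1 + 3*d*n/2)
√(p(13) + x(h(3, 3), -3*0*1)) = √((3 - ⅙*13) + (-1 + 3*(-3*0*1)*(-1*3)/2)) = √((3 - 13/6) + (-1 + (3/2)*(0*1)*(-3))) = √(⅚ + (-1 + (3/2)*0*(-3))) = √(⅚ + (-1 + 0)) = √(⅚ - 1) = √(-⅙) = I*√6/6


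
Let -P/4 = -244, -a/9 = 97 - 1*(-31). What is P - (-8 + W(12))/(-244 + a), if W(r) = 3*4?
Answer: 340625/349 ≈ 976.00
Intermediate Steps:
W(r) = 12
a = -1152 (a = -9*(97 - 1*(-31)) = -9*(97 + 31) = -9*128 = -1152)
P = 976 (P = -4*(-244) = 976)
P - (-8 + W(12))/(-244 + a) = 976 - (-8 + 12)/(-244 - 1152) = 976 - 4/(-1396) = 976 - 4*(-1)/1396 = 976 - 1*(-1/349) = 976 + 1/349 = 340625/349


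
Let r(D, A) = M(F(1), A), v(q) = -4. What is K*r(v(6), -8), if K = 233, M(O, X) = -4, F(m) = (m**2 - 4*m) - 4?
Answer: -932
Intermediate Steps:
F(m) = -4 + m**2 - 4*m
r(D, A) = -4
K*r(v(6), -8) = 233*(-4) = -932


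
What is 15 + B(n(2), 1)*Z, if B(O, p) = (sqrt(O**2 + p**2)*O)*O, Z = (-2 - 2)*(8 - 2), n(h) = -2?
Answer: 15 - 96*sqrt(5) ≈ -199.66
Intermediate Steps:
Z = -24 (Z = -4*6 = -24)
B(O, p) = O**2*sqrt(O**2 + p**2) (B(O, p) = (O*sqrt(O**2 + p**2))*O = O**2*sqrt(O**2 + p**2))
15 + B(n(2), 1)*Z = 15 + ((-2)**2*sqrt((-2)**2 + 1**2))*(-24) = 15 + (4*sqrt(4 + 1))*(-24) = 15 + (4*sqrt(5))*(-24) = 15 - 96*sqrt(5)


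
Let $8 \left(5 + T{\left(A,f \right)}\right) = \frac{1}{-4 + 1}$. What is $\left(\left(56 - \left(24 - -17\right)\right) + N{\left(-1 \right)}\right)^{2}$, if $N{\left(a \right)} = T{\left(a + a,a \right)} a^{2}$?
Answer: $\frac{57121}{576} \approx 99.168$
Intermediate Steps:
$T{\left(A,f \right)} = - \frac{121}{24}$ ($T{\left(A,f \right)} = -5 + \frac{1}{8 \left(-4 + 1\right)} = -5 + \frac{1}{8 \left(-3\right)} = -5 + \frac{1}{8} \left(- \frac{1}{3}\right) = -5 - \frac{1}{24} = - \frac{121}{24}$)
$N{\left(a \right)} = - \frac{121 a^{2}}{24}$
$\left(\left(56 - \left(24 - -17\right)\right) + N{\left(-1 \right)}\right)^{2} = \left(\left(56 - \left(24 - -17\right)\right) - \frac{121 \left(-1\right)^{2}}{24}\right)^{2} = \left(\left(56 - \left(24 + 17\right)\right) - \frac{121}{24}\right)^{2} = \left(\left(56 - 41\right) - \frac{121}{24}\right)^{2} = \left(15 - \frac{121}{24}\right)^{2} = \left(\frac{239}{24}\right)^{2} = \frac{57121}{576}$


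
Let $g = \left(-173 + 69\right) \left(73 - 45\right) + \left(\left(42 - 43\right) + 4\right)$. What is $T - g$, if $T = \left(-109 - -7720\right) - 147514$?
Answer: $-136994$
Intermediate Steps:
$T = -139903$ ($T = \left(-109 + 7720\right) - 147514 = 7611 - 147514 = -139903$)
$g = -2909$ ($g = - 104 \left(73 - 45\right) + \left(-1 + 4\right) = \left(-104\right) 28 + 3 = -2912 + 3 = -2909$)
$T - g = -139903 - -2909 = -139903 + 2909 = -136994$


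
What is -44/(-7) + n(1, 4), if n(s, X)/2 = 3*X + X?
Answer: 268/7 ≈ 38.286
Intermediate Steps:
n(s, X) = 8*X (n(s, X) = 2*(3*X + X) = 2*(4*X) = 8*X)
-44/(-7) + n(1, 4) = -44/(-7) + 8*4 = -44*(-⅐) + 32 = 44/7 + 32 = 268/7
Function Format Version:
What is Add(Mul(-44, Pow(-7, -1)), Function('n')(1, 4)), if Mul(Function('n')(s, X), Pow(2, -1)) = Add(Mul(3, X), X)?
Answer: Rational(268, 7) ≈ 38.286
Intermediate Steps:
Function('n')(s, X) = Mul(8, X) (Function('n')(s, X) = Mul(2, Add(Mul(3, X), X)) = Mul(2, Mul(4, X)) = Mul(8, X))
Add(Mul(-44, Pow(-7, -1)), Function('n')(1, 4)) = Add(Mul(-44, Pow(-7, -1)), Mul(8, 4)) = Add(Mul(-44, Rational(-1, 7)), 32) = Add(Rational(44, 7), 32) = Rational(268, 7)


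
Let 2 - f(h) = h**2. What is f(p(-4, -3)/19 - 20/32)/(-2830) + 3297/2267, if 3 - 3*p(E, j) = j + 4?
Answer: 1939370187923/1334036280960 ≈ 1.4538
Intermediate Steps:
p(E, j) = -1/3 - j/3 (p(E, j) = 1 - (j + 4)/3 = 1 - (4 + j)/3 = 1 + (-4/3 - j/3) = -1/3 - j/3)
f(h) = 2 - h**2
f(p(-4, -3)/19 - 20/32)/(-2830) + 3297/2267 = (2 - ((-1/3 - 1/3*(-3))/19 - 20/32)**2)/(-2830) + 3297/2267 = (2 - ((-1/3 + 1)*(1/19) - 20*1/32)**2)*(-1/2830) + 3297*(1/2267) = (2 - ((2/3)*(1/19) - 5/8)**2)*(-1/2830) + 3297/2267 = (2 - (2/57 - 5/8)**2)*(-1/2830) + 3297/2267 = (2 - (-269/456)**2)*(-1/2830) + 3297/2267 = (2 - 1*72361/207936)*(-1/2830) + 3297/2267 = (2 - 72361/207936)*(-1/2830) + 3297/2267 = (343511/207936)*(-1/2830) + 3297/2267 = -343511/588458880 + 3297/2267 = 1939370187923/1334036280960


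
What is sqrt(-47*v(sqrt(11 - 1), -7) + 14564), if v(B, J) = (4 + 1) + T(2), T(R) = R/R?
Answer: sqrt(14282) ≈ 119.51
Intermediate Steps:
T(R) = 1
v(B, J) = 6 (v(B, J) = (4 + 1) + 1 = 5 + 1 = 6)
sqrt(-47*v(sqrt(11 - 1), -7) + 14564) = sqrt(-47*6 + 14564) = sqrt(-282 + 14564) = sqrt(14282)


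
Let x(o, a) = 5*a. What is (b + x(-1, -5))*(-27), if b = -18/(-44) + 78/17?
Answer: 201987/374 ≈ 540.07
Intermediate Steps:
b = 1869/374 (b = -18*(-1/44) + 78*(1/17) = 9/22 + 78/17 = 1869/374 ≈ 4.9973)
(b + x(-1, -5))*(-27) = (1869/374 + 5*(-5))*(-27) = (1869/374 - 25)*(-27) = -7481/374*(-27) = 201987/374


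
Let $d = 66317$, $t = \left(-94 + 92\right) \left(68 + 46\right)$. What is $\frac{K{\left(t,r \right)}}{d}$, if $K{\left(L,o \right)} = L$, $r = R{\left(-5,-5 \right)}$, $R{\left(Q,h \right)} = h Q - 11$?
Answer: $- \frac{228}{66317} \approx -0.003438$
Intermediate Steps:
$R{\left(Q,h \right)} = -11 + Q h$ ($R{\left(Q,h \right)} = Q h - 11 = -11 + Q h$)
$t = -228$ ($t = \left(-2\right) 114 = -228$)
$r = 14$ ($r = -11 - -25 = -11 + 25 = 14$)
$\frac{K{\left(t,r \right)}}{d} = - \frac{228}{66317}$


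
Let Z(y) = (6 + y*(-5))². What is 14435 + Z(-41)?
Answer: 58956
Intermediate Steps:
Z(y) = (6 - 5*y)²
14435 + Z(-41) = 14435 + (-6 + 5*(-41))² = 14435 + (-6 - 205)² = 14435 + (-211)² = 14435 + 44521 = 58956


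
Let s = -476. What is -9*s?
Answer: 4284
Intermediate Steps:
-9*s = -9*(-476) = 4284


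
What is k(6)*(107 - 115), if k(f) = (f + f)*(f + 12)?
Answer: -1728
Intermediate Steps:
k(f) = 2*f*(12 + f) (k(f) = (2*f)*(12 + f) = 2*f*(12 + f))
k(6)*(107 - 115) = (2*6*(12 + 6))*(107 - 115) = (2*6*18)*(-8) = 216*(-8) = -1728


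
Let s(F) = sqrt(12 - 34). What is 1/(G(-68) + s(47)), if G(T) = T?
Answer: -34/2323 - I*sqrt(22)/4646 ≈ -0.014636 - 0.0010096*I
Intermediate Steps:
s(F) = I*sqrt(22) (s(F) = sqrt(-22) = I*sqrt(22))
1/(G(-68) + s(47)) = 1/(-68 + I*sqrt(22))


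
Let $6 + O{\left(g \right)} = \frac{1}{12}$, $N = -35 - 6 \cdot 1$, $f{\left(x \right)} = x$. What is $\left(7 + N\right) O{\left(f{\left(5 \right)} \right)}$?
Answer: $\frac{1207}{6} \approx 201.17$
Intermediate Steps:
$N = -41$ ($N = -35 - 6 = -41$)
$O{\left(g \right)} = - \frac{71}{12}$ ($O{\left(g \right)} = -6 + \frac{1}{12} = - \frac{71}{12}$)
$\left(7 + N\right) O{\left(f{\left(5 \right)} \right)} = \left(7 - 41\right) \left(- \frac{71}{12}\right) = \left(-34\right) \left(- \frac{71}{12}\right) = \frac{1207}{6}$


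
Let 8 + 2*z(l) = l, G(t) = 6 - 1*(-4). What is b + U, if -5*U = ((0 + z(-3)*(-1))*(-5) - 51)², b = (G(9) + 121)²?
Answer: 318571/20 ≈ 15929.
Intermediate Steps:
G(t) = 10 (G(t) = 6 + 4 = 10)
z(l) = -4 + l/2
b = 17161 (b = (10 + 121)² = 131² = 17161)
U = -24649/20 (U = -((0 + (-4 + (½)*(-3))*(-1))*(-5) - 51)²/5 = -((0 + (-4 - 3/2)*(-1))*(-5) - 51)²/5 = -((0 - 11/2*(-1))*(-5) - 51)²/5 = -((0 + 11/2)*(-5) - 51)²/5 = -((11/2)*(-5) - 51)²/5 = -(-55/2 - 51)²/5 = -(-157/2)²/5 = -⅕*24649/4 = -24649/20 ≈ -1232.4)
b + U = 17161 - 24649/20 = 318571/20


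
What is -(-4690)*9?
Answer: 42210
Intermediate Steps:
-(-4690)*9 = -1*(-42210) = 42210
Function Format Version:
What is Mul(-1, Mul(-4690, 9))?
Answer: 42210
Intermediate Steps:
Mul(-1, Mul(-4690, 9)) = Mul(-1, -42210) = 42210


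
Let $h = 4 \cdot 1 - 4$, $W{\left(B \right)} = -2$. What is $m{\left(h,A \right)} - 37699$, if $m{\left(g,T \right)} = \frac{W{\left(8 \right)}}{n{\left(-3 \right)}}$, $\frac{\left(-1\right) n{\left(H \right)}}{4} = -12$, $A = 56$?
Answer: $- \frac{904777}{24} \approx -37699.0$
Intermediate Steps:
$n{\left(H \right)} = 48$ ($n{\left(H \right)} = \left(-4\right) \left(-12\right) = 48$)
$h = 0$ ($h = 4 - 4 = 0$)
$m{\left(g,T \right)} = - \frac{1}{24}$ ($m{\left(g,T \right)} = - \frac{2}{48} = \left(-2\right) \frac{1}{48} = - \frac{1}{24}$)
$m{\left(h,A \right)} - 37699 = - \frac{1}{24} - 37699 = - \frac{904777}{24}$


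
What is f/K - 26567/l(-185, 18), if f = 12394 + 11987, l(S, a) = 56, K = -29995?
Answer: -114034643/239960 ≈ -475.22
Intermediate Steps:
f = 24381
f/K - 26567/l(-185, 18) = 24381/(-29995) - 26567/56 = 24381*(-1/29995) - 26567*1/56 = -3483/4285 - 26567/56 = -114034643/239960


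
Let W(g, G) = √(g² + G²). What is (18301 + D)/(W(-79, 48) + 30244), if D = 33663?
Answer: 1571599216/914690991 - 51964*√8545/914690991 ≈ 1.7129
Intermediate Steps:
W(g, G) = √(G² + g²)
(18301 + D)/(W(-79, 48) + 30244) = (18301 + 33663)/(√(48² + (-79)²) + 30244) = 51964/(√(2304 + 6241) + 30244) = 51964/(√8545 + 30244) = 51964/(30244 + √8545)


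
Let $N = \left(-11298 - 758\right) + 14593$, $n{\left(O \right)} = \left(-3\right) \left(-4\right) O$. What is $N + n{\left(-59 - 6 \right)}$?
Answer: $1757$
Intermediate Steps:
$n{\left(O \right)} = 12 O$
$N = 2537$ ($N = -12056 + 14593 = 2537$)
$N + n{\left(-59 - 6 \right)} = 2537 + 12 \left(-59 - 6\right) = 2537 + 12 \left(-65\right) = 2537 - 780 = 1757$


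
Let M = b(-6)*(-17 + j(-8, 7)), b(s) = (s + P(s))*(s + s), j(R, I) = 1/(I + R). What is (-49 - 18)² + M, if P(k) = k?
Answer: 1897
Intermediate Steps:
b(s) = 4*s² (b(s) = (s + s)*(s + s) = (2*s)*(2*s) = 4*s²)
M = -2592 (M = (4*(-6)²)*(-17 + 1/(7 - 8)) = (4*36)*(-17 + 1/(-1)) = 144*(-17 - 1) = 144*(-18) = -2592)
(-49 - 18)² + M = (-49 - 18)² - 2592 = (-67)² - 2592 = 4489 - 2592 = 1897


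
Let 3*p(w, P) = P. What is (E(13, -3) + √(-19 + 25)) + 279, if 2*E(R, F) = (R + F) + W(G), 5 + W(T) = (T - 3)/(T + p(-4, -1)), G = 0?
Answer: 286 + √6 ≈ 288.45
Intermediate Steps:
p(w, P) = P/3
W(T) = -5 + (-3 + T)/(-⅓ + T) (W(T) = -5 + (T - 3)/(T + (⅓)*(-1)) = -5 + (-3 + T)/(T - ⅓) = -5 + (-3 + T)/(-⅓ + T))
E(R, F) = 2 + F/2 + R/2 (E(R, F) = ((R + F) + 4*(-1 - 3*0)/(-1 + 3*0))/2 = ((F + R) + 4*(-1 + 0)/(-1 + 0))/2 = ((F + R) + 4*(-1)/(-1))/2 = ((F + R) + 4*(-1)*(-1))/2 = ((F + R) + 4)/2 = (4 + F + R)/2 = 2 + F/2 + R/2)
(E(13, -3) + √(-19 + 25)) + 279 = ((2 + (½)*(-3) + (½)*13) + √(-19 + 25)) + 279 = ((2 - 3/2 + 13/2) + √6) + 279 = (7 + √6) + 279 = 286 + √6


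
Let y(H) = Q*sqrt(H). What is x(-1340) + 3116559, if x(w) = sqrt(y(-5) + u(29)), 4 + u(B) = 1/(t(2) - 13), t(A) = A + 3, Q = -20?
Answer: 3116559 + sqrt(-66 - 320*I*sqrt(5))/4 ≈ 3.1166e+6 - 4.9516*I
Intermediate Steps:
t(A) = 3 + A
u(B) = -33/8 (u(B) = -4 + 1/((3 + 2) - 13) = -4 + 1/(5 - 13) = -4 + 1/(-8) = -4 - 1/8 = -33/8)
y(H) = -20*sqrt(H)
x(w) = sqrt(-33/8 - 20*I*sqrt(5)) (x(w) = sqrt(-20*I*sqrt(5) - 33/8) = sqrt(-33/8 - 20*I*sqrt(5)))
x(-1340) + 3116559 = sqrt(-66 - 320*I*sqrt(5))/4 + 3116559 = 3116559 + sqrt(-66 - 320*I*sqrt(5))/4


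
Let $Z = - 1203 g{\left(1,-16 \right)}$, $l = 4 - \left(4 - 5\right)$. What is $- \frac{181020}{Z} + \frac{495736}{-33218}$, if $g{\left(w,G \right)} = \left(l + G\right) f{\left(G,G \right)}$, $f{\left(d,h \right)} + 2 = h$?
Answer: $- \frac{9339018202}{659360691} \approx -14.164$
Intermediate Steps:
$f{\left(d,h \right)} = -2 + h$
$l = 5$ ($l = 4 - -1 = 4 + 1 = 5$)
$g{\left(w,G \right)} = \left(-2 + G\right) \left(5 + G\right)$ ($g{\left(w,G \right)} = \left(5 + G\right) \left(-2 + G\right) = \left(-2 + G\right) \left(5 + G\right)$)
$Z = -238194$ ($Z = - 1203 \left(-2 - 16\right) \left(5 - 16\right) = - 1203 \left(\left(-18\right) \left(-11\right)\right) = \left(-1203\right) 198 = -238194$)
$- \frac{181020}{Z} + \frac{495736}{-33218} = - \frac{181020}{-238194} + \frac{495736}{-33218} = \left(-181020\right) \left(- \frac{1}{238194}\right) + 495736 \left(- \frac{1}{33218}\right) = \frac{30170}{39699} - \frac{247868}{16609} = - \frac{9339018202}{659360691}$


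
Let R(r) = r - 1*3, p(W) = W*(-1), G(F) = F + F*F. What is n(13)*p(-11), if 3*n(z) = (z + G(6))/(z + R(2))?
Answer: 605/36 ≈ 16.806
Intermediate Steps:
G(F) = F + F²
p(W) = -W
R(r) = -3 + r (R(r) = r - 3 = -3 + r)
n(z) = (42 + z)/(3*(-1 + z)) (n(z) = ((z + 6*(1 + 6))/(z + (-3 + 2)))/3 = ((z + 6*7)/(z - 1))/3 = ((z + 42)/(-1 + z))/3 = ((42 + z)/(-1 + z))/3 = (42 + z)/(3*(-1 + z)))
n(13)*p(-11) = ((42 + 13)/(3*(-1 + 13)))*(-1*(-11)) = ((⅓)*55/12)*11 = ((⅓)*(1/12)*55)*11 = (55/36)*11 = 605/36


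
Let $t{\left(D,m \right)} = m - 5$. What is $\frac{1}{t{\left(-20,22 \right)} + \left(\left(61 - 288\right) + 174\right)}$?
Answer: $- \frac{1}{36} \approx -0.027778$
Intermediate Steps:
$t{\left(D,m \right)} = -5 + m$
$\frac{1}{t{\left(-20,22 \right)} + \left(\left(61 - 288\right) + 174\right)} = \frac{1}{\left(-5 + 22\right) + \left(\left(61 - 288\right) + 174\right)} = \frac{1}{17 + \left(-227 + 174\right)} = \frac{1}{17 - 53} = \frac{1}{-36} = - \frac{1}{36}$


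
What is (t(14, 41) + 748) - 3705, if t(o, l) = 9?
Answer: -2948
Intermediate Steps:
(t(14, 41) + 748) - 3705 = (9 + 748) - 3705 = 757 - 3705 = -2948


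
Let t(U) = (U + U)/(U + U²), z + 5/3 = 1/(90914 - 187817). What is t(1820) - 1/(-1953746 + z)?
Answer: 378824480651/344759022472224 ≈ 0.0010988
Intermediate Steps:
z = -161506/96903 (z = -5/3 + 1/(90914 - 187817) = -5/3 + 1/(-96903) = -5/3 - 1/96903 = -161506/96903 ≈ -1.6667)
t(U) = 2*U/(U + U²) (t(U) = (2*U)/(U + U²) = 2*U/(U + U²))
t(1820) - 1/(-1953746 + z) = 2/(1 + 1820) - 1/(-1953746 - 161506/96903) = 2/1821 - 1/(-189324010144/96903) = 2*(1/1821) - 1*(-96903/189324010144) = 2/1821 + 96903/189324010144 = 378824480651/344759022472224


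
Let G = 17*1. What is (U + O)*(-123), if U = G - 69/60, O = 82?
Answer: -240711/20 ≈ -12036.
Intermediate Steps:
G = 17
U = 317/20 (U = 17 - 69/60 = 17 - 69*1/60 = 17 - 23/20 = 317/20 ≈ 15.850)
(U + O)*(-123) = (317/20 + 82)*(-123) = (1957/20)*(-123) = -240711/20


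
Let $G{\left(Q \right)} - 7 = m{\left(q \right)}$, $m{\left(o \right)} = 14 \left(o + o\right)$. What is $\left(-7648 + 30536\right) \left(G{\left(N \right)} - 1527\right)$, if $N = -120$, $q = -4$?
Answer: $-37353216$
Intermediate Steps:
$m{\left(o \right)} = 28 o$ ($m{\left(o \right)} = 14 \cdot 2 o = 28 o$)
$G{\left(Q \right)} = -105$ ($G{\left(Q \right)} = 7 + 28 \left(-4\right) = 7 - 112 = -105$)
$\left(-7648 + 30536\right) \left(G{\left(N \right)} - 1527\right) = \left(-7648 + 30536\right) \left(-105 - 1527\right) = 22888 \left(-1632\right) = -37353216$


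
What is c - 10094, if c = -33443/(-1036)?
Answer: -10423941/1036 ≈ -10062.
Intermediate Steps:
c = 33443/1036 (c = -33443*(-1/1036) = 33443/1036 ≈ 32.281)
c - 10094 = 33443/1036 - 10094 = -10423941/1036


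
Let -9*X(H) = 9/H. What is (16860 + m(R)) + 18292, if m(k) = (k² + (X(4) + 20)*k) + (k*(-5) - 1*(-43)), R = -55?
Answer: 149635/4 ≈ 37409.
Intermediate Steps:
X(H) = -1/H
m(k) = 43 + k² + 59*k/4 (m(k) = (k² + (-1/4 + 20)*k) + (k*(-5) - 1*(-43)) = (k² + (-1*¼ + 20)*k) + (-5*k + 43) = (k² + (-¼ + 20)*k) + (43 - 5*k) = (k² + 79*k/4) + (43 - 5*k) = 43 + k² + 59*k/4)
(16860 + m(R)) + 18292 = (16860 + (43 + (-55)² + (59/4)*(-55))) + 18292 = (16860 + (43 + 3025 - 3245/4)) + 18292 = (16860 + 9027/4) + 18292 = 76467/4 + 18292 = 149635/4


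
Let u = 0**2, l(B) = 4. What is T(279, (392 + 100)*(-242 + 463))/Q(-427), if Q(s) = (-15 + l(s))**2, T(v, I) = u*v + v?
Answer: 279/121 ≈ 2.3058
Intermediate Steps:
u = 0
T(v, I) = v (T(v, I) = 0*v + v = 0 + v = v)
Q(s) = 121 (Q(s) = (-15 + 4)**2 = (-11)**2 = 121)
T(279, (392 + 100)*(-242 + 463))/Q(-427) = 279/121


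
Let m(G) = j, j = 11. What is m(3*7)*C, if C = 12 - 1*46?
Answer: -374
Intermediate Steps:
m(G) = 11
C = -34 (C = 12 - 46 = -34)
m(3*7)*C = 11*(-34) = -374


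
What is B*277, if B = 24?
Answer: 6648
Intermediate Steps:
B*277 = 24*277 = 6648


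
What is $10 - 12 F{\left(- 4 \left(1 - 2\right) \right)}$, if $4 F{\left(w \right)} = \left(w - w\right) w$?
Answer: $10$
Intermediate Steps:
$F{\left(w \right)} = 0$ ($F{\left(w \right)} = \frac{\left(w - w\right) w}{4} = \frac{0 w}{4} = \frac{1}{4} \cdot 0 = 0$)
$10 - 12 F{\left(- 4 \left(1 - 2\right) \right)} = 10 - 0 = 10 + 0 = 10$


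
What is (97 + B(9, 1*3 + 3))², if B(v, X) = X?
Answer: 10609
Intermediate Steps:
(97 + B(9, 1*3 + 3))² = (97 + (1*3 + 3))² = (97 + (3 + 3))² = (97 + 6)² = 103² = 10609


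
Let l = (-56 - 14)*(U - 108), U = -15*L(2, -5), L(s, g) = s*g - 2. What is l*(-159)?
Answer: 801360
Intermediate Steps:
L(s, g) = -2 + g*s (L(s, g) = g*s - 2 = -2 + g*s)
U = 180 (U = -15*(-2 - 5*2) = -15*(-2 - 10) = -15*(-12) = 180)
l = -5040 (l = (-56 - 14)*(180 - 108) = -70*72 = -5040)
l*(-159) = -5040*(-159) = 801360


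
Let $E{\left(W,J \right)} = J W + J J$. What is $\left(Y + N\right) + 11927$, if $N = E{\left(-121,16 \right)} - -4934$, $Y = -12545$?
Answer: $2636$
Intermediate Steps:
$E{\left(W,J \right)} = J^{2} + J W$ ($E{\left(W,J \right)} = J W + J^{2} = J^{2} + J W$)
$N = 3254$ ($N = 16 \left(16 - 121\right) - -4934 = 16 \left(-105\right) + 4934 = -1680 + 4934 = 3254$)
$\left(Y + N\right) + 11927 = \left(-12545 + 3254\right) + 11927 = -9291 + 11927 = 2636$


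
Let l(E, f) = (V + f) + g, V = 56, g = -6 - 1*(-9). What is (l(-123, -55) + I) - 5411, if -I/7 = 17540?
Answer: -128187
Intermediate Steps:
g = 3 (g = -6 + 9 = 3)
I = -122780 (I = -7*17540 = -122780)
l(E, f) = 59 + f (l(E, f) = (56 + f) + 3 = 59 + f)
(l(-123, -55) + I) - 5411 = ((59 - 55) - 122780) - 5411 = (4 - 122780) - 5411 = -122776 - 5411 = -128187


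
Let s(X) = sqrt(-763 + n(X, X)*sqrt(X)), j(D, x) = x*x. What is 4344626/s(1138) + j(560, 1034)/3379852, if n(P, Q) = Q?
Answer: 267289/844963 + 4344626/sqrt(-763 + 1138*sqrt(1138)) ≈ 22398.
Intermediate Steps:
j(D, x) = x**2
s(X) = sqrt(-763 + X**(3/2)) (s(X) = sqrt(-763 + X*sqrt(X)) = sqrt(-763 + X**(3/2)))
4344626/s(1138) + j(560, 1034)/3379852 = 4344626/(sqrt(-763 + 1138**(3/2))) + 1034**2/3379852 = 4344626/(sqrt(-763 + 1138*sqrt(1138))) + 1069156*(1/3379852) = 4344626/sqrt(-763 + 1138*sqrt(1138)) + 267289/844963 = 267289/844963 + 4344626/sqrt(-763 + 1138*sqrt(1138))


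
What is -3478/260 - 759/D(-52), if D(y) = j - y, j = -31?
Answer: -45063/910 ≈ -49.520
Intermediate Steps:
D(y) = -31 - y
-3478/260 - 759/D(-52) = -3478/260 - 759/(-31 - 1*(-52)) = -3478*1/260 - 759/(-31 + 52) = -1739/130 - 759/21 = -1739/130 - 759*1/21 = -1739/130 - 253/7 = -45063/910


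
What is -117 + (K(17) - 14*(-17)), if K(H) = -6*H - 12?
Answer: 7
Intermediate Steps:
K(H) = -12 - 6*H
-117 + (K(17) - 14*(-17)) = -117 + ((-12 - 6*17) - 14*(-17)) = -117 + ((-12 - 102) + 238) = -117 + (-114 + 238) = -117 + 124 = 7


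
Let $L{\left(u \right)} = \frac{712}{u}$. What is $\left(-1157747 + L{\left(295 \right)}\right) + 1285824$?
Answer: $\frac{37783427}{295} \approx 1.2808 \cdot 10^{5}$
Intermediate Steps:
$\left(-1157747 + L{\left(295 \right)}\right) + 1285824 = \left(-1157747 + \frac{712}{295}\right) + 1285824 = - \frac{341534653}{295} + 1285824 = \frac{37783427}{295}$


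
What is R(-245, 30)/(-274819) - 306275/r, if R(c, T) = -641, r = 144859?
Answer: -84077334606/39810005521 ≈ -2.1120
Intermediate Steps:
R(-245, 30)/(-274819) - 306275/r = -641/(-274819) - 306275/144859 = -641*(-1/274819) - 306275*1/144859 = 641/274819 - 306275/144859 = -84077334606/39810005521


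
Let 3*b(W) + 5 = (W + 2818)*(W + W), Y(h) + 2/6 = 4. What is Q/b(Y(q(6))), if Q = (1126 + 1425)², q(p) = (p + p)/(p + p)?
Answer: 175705227/186185 ≈ 943.71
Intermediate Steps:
q(p) = 1 (q(p) = (2*p)/((2*p)) = (2*p)*(1/(2*p)) = 1)
Y(h) = 11/3 (Y(h) = -⅓ + 4 = 11/3)
Q = 6507601 (Q = 2551² = 6507601)
b(W) = -5/3 + 2*W*(2818 + W)/3 (b(W) = -5/3 + ((W + 2818)*(W + W))/3 = -5/3 + ((2818 + W)*(2*W))/3 = -5/3 + (2*W*(2818 + W))/3 = -5/3 + 2*W*(2818 + W)/3)
Q/b(Y(q(6))) = 6507601/(-5/3 + 2*(11/3)²/3 + (5636/3)*(11/3)) = 6507601/(-5/3 + (⅔)*(121/9) + 61996/9) = 6507601/(-5/3 + 242/27 + 61996/9) = 6507601/(186185/27) = 6507601*(27/186185) = 175705227/186185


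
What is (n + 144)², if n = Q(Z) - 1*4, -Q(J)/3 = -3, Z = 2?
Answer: 22201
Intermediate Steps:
Q(J) = 9 (Q(J) = -3*(-3) = 9)
n = 5 (n = 9 - 1*4 = 9 - 4 = 5)
(n + 144)² = (5 + 144)² = 149² = 22201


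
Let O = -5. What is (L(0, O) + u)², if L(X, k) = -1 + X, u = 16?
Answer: 225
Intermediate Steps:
(L(0, O) + u)² = ((-1 + 0) + 16)² = (-1 + 16)² = 15² = 225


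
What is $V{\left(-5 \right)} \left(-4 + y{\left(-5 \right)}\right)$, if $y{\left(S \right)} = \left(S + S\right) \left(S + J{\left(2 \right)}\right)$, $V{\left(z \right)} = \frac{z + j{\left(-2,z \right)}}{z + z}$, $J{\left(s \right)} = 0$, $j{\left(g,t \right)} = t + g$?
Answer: $\frac{276}{5} \approx 55.2$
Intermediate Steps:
$j{\left(g,t \right)} = g + t$
$V{\left(z \right)} = \frac{-2 + 2 z}{2 z}$ ($V{\left(z \right)} = \frac{z + \left(-2 + z\right)}{z + z} = \frac{-2 + 2 z}{2 z}$)
$y{\left(S \right)} = 2 S^{2}$ ($y{\left(S \right)} = \left(S + S\right) \left(S + 0\right) = 2 S S = 2 S^{2}$)
$V{\left(-5 \right)} \left(-4 + y{\left(-5 \right)}\right) = \frac{-1 - 5}{-5} \left(-4 + 2 \left(-5\right)^{2}\right) = \left(- \frac{1}{5}\right) \left(-6\right) \left(-4 + 2 \cdot 25\right) = \frac{6 \left(-4 + 50\right)}{5} = \frac{6}{5} \cdot 46 = \frac{276}{5}$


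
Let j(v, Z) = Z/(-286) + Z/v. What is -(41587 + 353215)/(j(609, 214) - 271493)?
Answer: 17191060887/11821772726 ≈ 1.4542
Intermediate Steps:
j(v, Z) = -Z/286 + Z/v (j(v, Z) = Z*(-1/286) + Z/v = -Z/286 + Z/v)
-(41587 + 353215)/(j(609, 214) - 271493) = -(41587 + 353215)/((-1/286*214 + 214/609) - 271493) = -394802/((-107/143 + 214*(1/609)) - 271493) = -394802/((-107/143 + 214/609) - 271493) = -394802/(-34561/87087 - 271493) = -394802/(-23643545452/87087) = -394802*(-87087)/23643545452 = -1*(-17191060887/11821772726) = 17191060887/11821772726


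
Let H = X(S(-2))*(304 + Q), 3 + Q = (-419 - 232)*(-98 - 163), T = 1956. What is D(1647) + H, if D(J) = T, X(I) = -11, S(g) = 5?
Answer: -1870376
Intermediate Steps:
Q = 169908 (Q = -3 + (-419 - 232)*(-98 - 163) = -3 - 651*(-261) = -3 + 169911 = 169908)
D(J) = 1956
H = -1872332 (H = -11*(304 + 169908) = -11*170212 = -1872332)
D(1647) + H = 1956 - 1872332 = -1870376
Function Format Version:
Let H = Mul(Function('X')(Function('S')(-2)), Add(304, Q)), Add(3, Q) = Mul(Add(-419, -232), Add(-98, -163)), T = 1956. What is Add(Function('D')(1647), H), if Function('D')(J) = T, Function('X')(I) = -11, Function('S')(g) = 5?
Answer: -1870376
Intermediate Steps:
Q = 169908 (Q = Add(-3, Mul(Add(-419, -232), Add(-98, -163))) = Add(-3, Mul(-651, -261)) = Add(-3, 169911) = 169908)
Function('D')(J) = 1956
H = -1872332 (H = Mul(-11, Add(304, 169908)) = Mul(-11, 170212) = -1872332)
Add(Function('D')(1647), H) = Add(1956, -1872332) = -1870376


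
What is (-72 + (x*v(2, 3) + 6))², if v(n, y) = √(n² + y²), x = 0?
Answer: 4356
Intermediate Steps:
(-72 + (x*v(2, 3) + 6))² = (-72 + (0*√(2² + 3²) + 6))² = (-72 + (0*√(4 + 9) + 6))² = (-72 + (0*√13 + 6))² = (-72 + (0 + 6))² = (-72 + 6)² = (-66)² = 4356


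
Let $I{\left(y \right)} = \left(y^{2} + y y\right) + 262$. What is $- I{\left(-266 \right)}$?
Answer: $-141774$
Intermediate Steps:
$I{\left(y \right)} = 262 + 2 y^{2}$ ($I{\left(y \right)} = \left(y^{2} + y^{2}\right) + 262 = 2 y^{2} + 262 = 262 + 2 y^{2}$)
$- I{\left(-266 \right)} = - (262 + 2 \left(-266\right)^{2}) = - (262 + 2 \cdot 70756) = - (262 + 141512) = \left(-1\right) 141774 = -141774$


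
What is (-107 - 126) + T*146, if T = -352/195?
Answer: -96827/195 ≈ -496.55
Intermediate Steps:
T = -352/195 (T = -352*1/195 = -352/195 ≈ -1.8051)
(-107 - 126) + T*146 = (-107 - 126) - 352/195*146 = -233 - 51392/195 = -96827/195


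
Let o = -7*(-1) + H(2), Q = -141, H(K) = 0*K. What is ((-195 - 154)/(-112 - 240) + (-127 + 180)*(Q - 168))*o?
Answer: -40350485/352 ≈ -1.1463e+5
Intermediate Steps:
H(K) = 0
o = 7 (o = -7*(-1) + 0 = 7 + 0 = 7)
((-195 - 154)/(-112 - 240) + (-127 + 180)*(Q - 168))*o = ((-195 - 154)/(-112 - 240) + (-127 + 180)*(-141 - 168))*7 = (-349/(-352) + 53*(-309))*7 = (-349*(-1/352) - 16377)*7 = (349/352 - 16377)*7 = -5764355/352*7 = -40350485/352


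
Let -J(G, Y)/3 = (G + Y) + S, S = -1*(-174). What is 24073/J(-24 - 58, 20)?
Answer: -3439/48 ≈ -71.646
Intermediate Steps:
S = 174
J(G, Y) = -522 - 3*G - 3*Y (J(G, Y) = -3*((G + Y) + 174) = -3*(174 + G + Y) = -522 - 3*G - 3*Y)
24073/J(-24 - 58, 20) = 24073/(-522 - 3*(-24 - 58) - 3*20) = 24073/(-522 - 3*(-82) - 60) = 24073/(-522 + 246 - 60) = 24073/(-336) = 24073*(-1/336) = -3439/48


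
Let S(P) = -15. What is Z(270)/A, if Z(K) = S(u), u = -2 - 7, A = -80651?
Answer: 15/80651 ≈ 0.00018599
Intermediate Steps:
u = -9
Z(K) = -15
Z(270)/A = -15/(-80651) = -15*(-1/80651) = 15/80651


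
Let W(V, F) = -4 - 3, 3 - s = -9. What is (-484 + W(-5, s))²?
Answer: 241081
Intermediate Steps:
s = 12 (s = 3 - 1*(-9) = 3 + 9 = 12)
W(V, F) = -7
(-484 + W(-5, s))² = (-484 - 7)² = (-491)² = 241081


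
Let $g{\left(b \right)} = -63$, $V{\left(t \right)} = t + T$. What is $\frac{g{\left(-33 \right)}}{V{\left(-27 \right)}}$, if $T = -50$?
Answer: $\frac{9}{11} \approx 0.81818$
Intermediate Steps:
$V{\left(t \right)} = -50 + t$ ($V{\left(t \right)} = t - 50 = -50 + t$)
$\frac{g{\left(-33 \right)}}{V{\left(-27 \right)}} = - \frac{63}{-50 - 27} = - \frac{63}{-77} = \left(-63\right) \left(- \frac{1}{77}\right) = \frac{9}{11}$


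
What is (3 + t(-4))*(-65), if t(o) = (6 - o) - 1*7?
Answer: -390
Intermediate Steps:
t(o) = -1 - o (t(o) = (6 - o) - 7 = -1 - o)
(3 + t(-4))*(-65) = (3 + (-1 - 1*(-4)))*(-65) = (3 + (-1 + 4))*(-65) = (3 + 3)*(-65) = 6*(-65) = -390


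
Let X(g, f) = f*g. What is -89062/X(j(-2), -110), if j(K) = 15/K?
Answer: -89062/825 ≈ -107.95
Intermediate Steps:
-89062/X(j(-2), -110) = -89062/((-1650/(-2))) = -89062/((-1650*(-1)/2)) = -89062/((-110*(-15/2))) = -89062/825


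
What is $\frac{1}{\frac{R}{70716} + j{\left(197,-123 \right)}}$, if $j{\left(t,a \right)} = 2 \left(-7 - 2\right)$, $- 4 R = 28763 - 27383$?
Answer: $- \frac{23572}{424411} \approx -0.055541$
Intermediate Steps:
$R = -345$ ($R = - \frac{28763 - 27383}{4} = \left(- \frac{1}{4}\right) 1380 = -345$)
$j{\left(t,a \right)} = -18$ ($j{\left(t,a \right)} = 2 \left(-9\right) = -18$)
$\frac{1}{\frac{R}{70716} + j{\left(197,-123 \right)}} = \frac{1}{- \frac{345}{70716} - 18} = \frac{1}{\left(-345\right) \frac{1}{70716} - 18} = \frac{1}{- \frac{115}{23572} - 18} = \frac{1}{- \frac{424411}{23572}} = - \frac{23572}{424411}$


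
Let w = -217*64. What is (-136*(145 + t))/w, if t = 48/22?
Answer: 27523/19096 ≈ 1.4413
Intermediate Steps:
t = 24/11 (t = 48*(1/22) = 24/11 ≈ 2.1818)
w = -13888
(-136*(145 + t))/w = -136*(145 + 24/11)/(-13888) = -136*1619/11*(-1/13888) = -220184/11*(-1/13888) = 27523/19096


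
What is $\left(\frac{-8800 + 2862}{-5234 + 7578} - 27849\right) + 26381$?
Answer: $- \frac{1723465}{1172} \approx -1470.5$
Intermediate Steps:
$\left(\frac{-8800 + 2862}{-5234 + 7578} - 27849\right) + 26381 = \left(- \frac{5938}{2344} - 27849\right) + 26381 = \left(\left(-5938\right) \frac{1}{2344} - 27849\right) + 26381 = \left(- \frac{2969}{1172} - 27849\right) + 26381 = - \frac{32641997}{1172} + 26381 = - \frac{1723465}{1172}$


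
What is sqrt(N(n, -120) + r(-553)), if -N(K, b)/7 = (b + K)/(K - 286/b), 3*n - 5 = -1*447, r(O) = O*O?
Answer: sqrt(23129746233321)/8697 ≈ 552.99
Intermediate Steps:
r(O) = O**2
n = -442/3 (n = 5/3 + (-1*447)/3 = 5/3 + (1/3)*(-447) = 5/3 - 149 = -442/3 ≈ -147.33)
N(K, b) = -7*(K + b)/(K - 286/b) (N(K, b) = -7*(b + K)/(K - 286/b) = -7*(K + b)/(K - 286/b))
sqrt(N(n, -120) + r(-553)) = sqrt(-7*(-120)*(-442/3 - 120)/(-286 - 442/3*(-120)) + (-553)**2) = sqrt(-7*(-120)*(-802/3)/(-286 + 17680) + 305809) = sqrt(-7*(-120)*(-802/3)/17394 + 305809) = sqrt(-7*(-120)*1/17394*(-802/3) + 305809) = sqrt(-112280/8697 + 305809) = sqrt(2659508593/8697) = sqrt(23129746233321)/8697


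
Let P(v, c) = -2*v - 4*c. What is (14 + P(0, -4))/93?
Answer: 10/31 ≈ 0.32258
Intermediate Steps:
P(v, c) = -4*c - 2*v
(14 + P(0, -4))/93 = (14 + (-4*(-4) - 2*0))/93 = (14 + (16 + 0))/93 = (14 + 16)/93 = (1/93)*30 = 10/31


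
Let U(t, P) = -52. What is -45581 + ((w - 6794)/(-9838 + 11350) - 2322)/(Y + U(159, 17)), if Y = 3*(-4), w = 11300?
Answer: -734545975/16128 ≈ -45545.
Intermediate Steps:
Y = -12
-45581 + ((w - 6794)/(-9838 + 11350) - 2322)/(Y + U(159, 17)) = -45581 + ((11300 - 6794)/(-9838 + 11350) - 2322)/(-12 - 52) = -45581 + (4506/1512 - 2322)/(-64) = -45581 + (4506*(1/1512) - 2322)*(-1/64) = -45581 + (751/252 - 2322)*(-1/64) = -45581 - 584393/252*(-1/64) = -45581 + 584393/16128 = -734545975/16128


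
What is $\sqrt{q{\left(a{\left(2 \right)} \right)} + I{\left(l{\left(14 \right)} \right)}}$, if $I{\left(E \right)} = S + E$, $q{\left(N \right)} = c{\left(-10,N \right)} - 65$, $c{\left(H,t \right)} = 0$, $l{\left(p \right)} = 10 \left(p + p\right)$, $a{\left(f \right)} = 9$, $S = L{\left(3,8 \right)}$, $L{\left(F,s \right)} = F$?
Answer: $\sqrt{218} \approx 14.765$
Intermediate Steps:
$S = 3$
$l{\left(p \right)} = 20 p$ ($l{\left(p \right)} = 10 \cdot 2 p = 20 p$)
$q{\left(N \right)} = -65$ ($q{\left(N \right)} = 0 - 65 = -65$)
$I{\left(E \right)} = 3 + E$
$\sqrt{q{\left(a{\left(2 \right)} \right)} + I{\left(l{\left(14 \right)} \right)}} = \sqrt{-65 + \left(3 + 20 \cdot 14\right)} = \sqrt{-65 + \left(3 + 280\right)} = \sqrt{-65 + 283} = \sqrt{218}$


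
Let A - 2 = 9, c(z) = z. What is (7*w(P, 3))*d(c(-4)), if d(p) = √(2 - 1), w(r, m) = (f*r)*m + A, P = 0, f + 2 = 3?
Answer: 77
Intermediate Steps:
f = 1 (f = -2 + 3 = 1)
A = 11 (A = 2 + 9 = 11)
w(r, m) = 11 + m*r (w(r, m) = (1*r)*m + 11 = r*m + 11 = m*r + 11 = 11 + m*r)
d(p) = 1 (d(p) = √1 = 1)
(7*w(P, 3))*d(c(-4)) = (7*(11 + 3*0))*1 = (7*(11 + 0))*1 = (7*11)*1 = 77*1 = 77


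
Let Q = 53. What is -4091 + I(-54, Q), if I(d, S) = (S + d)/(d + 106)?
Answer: -212733/52 ≈ -4091.0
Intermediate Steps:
I(d, S) = (S + d)/(106 + d)
-4091 + I(-54, Q) = -4091 + (53 - 54)/(106 - 54) = -4091 - 1/52 = -212733/52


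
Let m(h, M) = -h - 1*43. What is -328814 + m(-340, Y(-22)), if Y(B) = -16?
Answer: -328517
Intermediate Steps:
m(h, M) = -43 - h (m(h, M) = -h - 43 = -43 - h)
-328814 + m(-340, Y(-22)) = -328814 + (-43 - 1*(-340)) = -328814 + (-43 + 340) = -328814 + 297 = -328517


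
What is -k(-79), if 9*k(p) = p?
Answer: 79/9 ≈ 8.7778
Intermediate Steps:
k(p) = p/9
-k(-79) = -(-79)/9 = -1*(-79/9) = 79/9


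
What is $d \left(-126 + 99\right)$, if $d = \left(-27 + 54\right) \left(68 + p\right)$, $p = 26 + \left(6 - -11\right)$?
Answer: $-80919$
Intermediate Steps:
$p = 43$ ($p = 26 + \left(6 + 11\right) = 26 + 17 = 43$)
$d = 2997$ ($d = \left(-27 + 54\right) \left(68 + 43\right) = 27 \cdot 111 = 2997$)
$d \left(-126 + 99\right) = 2997 \left(-126 + 99\right) = 2997 \left(-27\right) = -80919$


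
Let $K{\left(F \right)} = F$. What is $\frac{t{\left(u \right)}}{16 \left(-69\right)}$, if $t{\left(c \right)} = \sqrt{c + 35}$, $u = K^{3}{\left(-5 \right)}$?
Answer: $- \frac{i \sqrt{10}}{368} \approx - 0.0085931 i$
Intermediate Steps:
$u = -125$ ($u = \left(-5\right)^{3} = -125$)
$t{\left(c \right)} = \sqrt{35 + c}$
$\frac{t{\left(u \right)}}{16 \left(-69\right)} = \frac{\sqrt{35 - 125}}{16 \left(-69\right)} = \frac{\sqrt{-90}}{-1104} = 3 i \sqrt{10} \left(- \frac{1}{1104}\right) = - \frac{i \sqrt{10}}{368}$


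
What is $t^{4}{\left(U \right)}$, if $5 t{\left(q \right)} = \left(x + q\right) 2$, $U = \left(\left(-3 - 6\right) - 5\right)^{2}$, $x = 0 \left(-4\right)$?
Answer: $\frac{23612624896}{625} \approx 3.778 \cdot 10^{7}$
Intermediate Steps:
$x = 0$
$U = 196$ ($U = \left(\left(-3 - 6\right) - 5\right)^{2} = \left(-9 - 5\right)^{2} = \left(-14\right)^{2} = 196$)
$t{\left(q \right)} = \frac{2 q}{5}$ ($t{\left(q \right)} = \frac{\left(0 + q\right) 2}{5} = \frac{q 2}{5} = \frac{2 q}{5}$)
$t^{4}{\left(U \right)} = \left(\frac{2}{5} \cdot 196\right)^{4} = \left(\frac{392}{5}\right)^{4} = \frac{23612624896}{625}$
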